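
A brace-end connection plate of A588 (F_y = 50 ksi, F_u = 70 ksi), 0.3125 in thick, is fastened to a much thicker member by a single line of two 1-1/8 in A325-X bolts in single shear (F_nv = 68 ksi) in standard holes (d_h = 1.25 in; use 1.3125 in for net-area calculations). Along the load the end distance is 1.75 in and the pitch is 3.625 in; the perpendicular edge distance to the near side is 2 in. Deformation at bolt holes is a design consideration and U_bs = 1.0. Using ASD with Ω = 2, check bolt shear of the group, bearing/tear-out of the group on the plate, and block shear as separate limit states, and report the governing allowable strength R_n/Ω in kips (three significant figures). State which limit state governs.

Bolt shear: A_b = π·1.125²/4 = 0.994 in²; R_n = 68 × 0.994 × 2 × 1 = 135.2 kips → 135.2 / 2 = 67.6 kips.
Bearing: edge l_c = 1.125, r_n = 29.53 kips; interior l_c = 2.375, r_n = 59.06 kips; R_n = 29.53 + 1·59.06 = 88.59 kips → 44.3 kips.
Block shear: A_gv = 1.68, A_nv = 1.064, A_nt = 0.4199 in²; R_n = min(0.6F_uA_nv, 0.6F_yA_gv) + U_bs·F_u·A_nt = 74.1 kips → 37.1 kips.
Block shear governs: 37.1 kips.

37.1 kips (block shear governs)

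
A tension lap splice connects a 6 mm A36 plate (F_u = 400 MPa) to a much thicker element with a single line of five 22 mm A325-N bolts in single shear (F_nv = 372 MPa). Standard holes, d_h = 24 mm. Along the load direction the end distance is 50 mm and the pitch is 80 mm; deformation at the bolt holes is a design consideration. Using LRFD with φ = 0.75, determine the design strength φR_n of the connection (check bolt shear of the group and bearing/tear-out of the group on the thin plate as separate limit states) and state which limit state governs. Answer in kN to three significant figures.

Bolt shear: A_b = π·22²/4 = 380.1 mm²; R_n = 372 × 380.1 × 5 × 1 / 1000 = 707 kN → 0.75 × 707 = 530 kN.
Bearing (1.2 l_c t F_u ≤ 2.4 d t F_u): upper limit = 2.4·22·6·400 / 1000 = 126.7 kN.
  Edge l_c = 50 − 24/2 = 38 → r_n = 109.4 kN; interior l_c = 80 − 24 = 56 → r_n = 126.7 kN.
  R_n,bearing = 1·109.4 + 4·126.7 = 616.3 kN → 0.75 × 616.3 = 462 kN.
Bearing governs: 462 kN.

462 kN (bearing governs)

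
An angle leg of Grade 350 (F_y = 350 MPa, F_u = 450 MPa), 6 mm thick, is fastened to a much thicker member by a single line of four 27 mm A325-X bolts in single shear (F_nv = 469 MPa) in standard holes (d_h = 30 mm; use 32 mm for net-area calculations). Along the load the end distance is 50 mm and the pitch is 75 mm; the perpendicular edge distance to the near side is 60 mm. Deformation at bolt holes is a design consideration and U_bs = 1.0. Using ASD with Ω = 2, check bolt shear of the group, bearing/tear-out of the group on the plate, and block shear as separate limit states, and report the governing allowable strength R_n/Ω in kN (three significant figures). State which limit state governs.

Bolt shear: A_b = π·27²/4 = 572.6 mm²; R_n = 469 × 572.6 × 4 × 1 / 1000 = 1074 kN → 1074 / 2 = 537 kN.
Bearing: edge l_c = 35, r_n = 113.4 kN; interior l_c = 45, r_n = 145.8 kN; R_n = 113.4 + 3·145.8 = 550.8 kN → 275 kN.
Block shear: A_gv = 1650, A_nv = 978, A_nt = 264 mm²; R_n = min(0.6F_uA_nv, 0.6F_yA_gv) + U_bs·F_u·A_nt = 382.9 kN → 191 kN.
Block shear governs: 191 kN.

191 kN (block shear governs)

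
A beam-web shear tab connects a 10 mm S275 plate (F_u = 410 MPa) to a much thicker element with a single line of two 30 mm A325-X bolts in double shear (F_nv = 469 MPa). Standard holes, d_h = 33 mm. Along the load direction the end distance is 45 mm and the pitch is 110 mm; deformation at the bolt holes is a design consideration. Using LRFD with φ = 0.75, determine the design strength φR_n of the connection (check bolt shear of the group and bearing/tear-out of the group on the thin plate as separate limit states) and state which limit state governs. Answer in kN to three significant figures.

327 kN (bearing governs)

Bolt shear: A_b = π·30²/4 = 706.9 mm²; R_n = 469 × 706.9 × 2 × 2 / 1000 = 1326 kN → 0.75 × 1326 = 995 kN.
Bearing (1.2 l_c t F_u ≤ 2.4 d t F_u): upper limit = 2.4·30·10·410 / 1000 = 295.2 kN.
  Edge l_c = 45 − 33/2 = 28.5 → r_n = 140.2 kN; interior l_c = 110 − 33 = 77 → r_n = 295.2 kN.
  R_n,bearing = 1·140.2 + 1·295.2 = 435.4 kN → 0.75 × 435.4 = 327 kN.
Bearing governs: 327 kN.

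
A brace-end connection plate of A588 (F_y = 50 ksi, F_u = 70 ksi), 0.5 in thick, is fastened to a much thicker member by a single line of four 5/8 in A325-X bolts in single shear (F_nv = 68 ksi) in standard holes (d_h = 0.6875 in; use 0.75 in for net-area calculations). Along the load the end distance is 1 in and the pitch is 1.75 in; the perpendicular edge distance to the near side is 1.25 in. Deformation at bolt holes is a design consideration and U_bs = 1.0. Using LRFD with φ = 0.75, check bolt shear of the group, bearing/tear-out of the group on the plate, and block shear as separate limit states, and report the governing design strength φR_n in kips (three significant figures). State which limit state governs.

Bolt shear: A_b = π·0.625²/4 = 0.3068 in²; R_n = 68 × 0.3068 × 4 × 1 = 83.45 kips → 0.75 × 83.45 = 62.6 kips.
Bearing: edge l_c = 0.6562, r_n = 27.56 kips; interior l_c = 1.062, r_n = 44.62 kips; R_n = 27.56 + 3·44.62 = 161.4 kips → 121 kips.
Block shear: A_gv = 3.125, A_nv = 1.812, A_nt = 0.4375 in²; R_n = min(0.6F_uA_nv, 0.6F_yA_gv) + U_bs·F_u·A_nt = 106.8 kips → 80.1 kips.
Bolt shear governs: 62.6 kips.

62.6 kips (bolt shear governs)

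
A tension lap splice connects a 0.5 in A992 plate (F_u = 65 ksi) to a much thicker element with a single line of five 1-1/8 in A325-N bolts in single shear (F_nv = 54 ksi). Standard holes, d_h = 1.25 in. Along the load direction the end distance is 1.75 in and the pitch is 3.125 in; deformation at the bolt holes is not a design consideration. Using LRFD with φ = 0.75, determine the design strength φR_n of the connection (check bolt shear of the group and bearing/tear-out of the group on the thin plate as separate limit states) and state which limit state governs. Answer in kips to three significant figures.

201 kips (bolt shear governs)

Bolt shear: A_b = π·1.125²/4 = 0.994 in²; R_n = 54 × 0.994 × 5 × 1 = 268.4 kips → 0.75 × 268.4 = 201 kips.
Bearing (1.5 l_c t F_u ≤ 3.0 d t F_u): upper limit = 3.0·1.125·0.5·65 = 109.7 kips.
  Edge l_c = 1.75 − 1.25/2 = 1.125 → r_n = 54.84 kips; interior l_c = 3.125 − 1.25 = 1.875 → r_n = 91.41 kips.
  R_n,bearing = 1·54.84 + 4·91.41 = 420.5 kips → 0.75 × 420.5 = 315 kips.
Bolt shear governs: 201 kips.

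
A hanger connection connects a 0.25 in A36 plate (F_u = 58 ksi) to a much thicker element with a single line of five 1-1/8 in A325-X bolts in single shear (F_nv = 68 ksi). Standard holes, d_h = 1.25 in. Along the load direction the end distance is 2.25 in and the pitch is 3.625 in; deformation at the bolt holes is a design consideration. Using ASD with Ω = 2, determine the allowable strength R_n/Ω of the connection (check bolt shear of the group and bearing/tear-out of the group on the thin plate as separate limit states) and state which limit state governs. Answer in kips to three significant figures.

92.4 kips (bearing governs)

Bolt shear: A_b = π·1.125²/4 = 0.994 in²; R_n = 68 × 0.994 × 5 × 1 = 338 kips → 338 / 2 = 169 kips.
Bearing (1.2 l_c t F_u ≤ 2.4 d t F_u): upper limit = 2.4·1.125·0.25·58 = 39.15 kips.
  Edge l_c = 2.25 − 1.25/2 = 1.625 → r_n = 28.27 kips; interior l_c = 3.625 − 1.25 = 2.375 → r_n = 39.15 kips.
  R_n,bearing = 1·28.27 + 4·39.15 = 184.9 kips → 184.9 / 2 = 92.4 kips.
Bearing governs: 92.4 kips.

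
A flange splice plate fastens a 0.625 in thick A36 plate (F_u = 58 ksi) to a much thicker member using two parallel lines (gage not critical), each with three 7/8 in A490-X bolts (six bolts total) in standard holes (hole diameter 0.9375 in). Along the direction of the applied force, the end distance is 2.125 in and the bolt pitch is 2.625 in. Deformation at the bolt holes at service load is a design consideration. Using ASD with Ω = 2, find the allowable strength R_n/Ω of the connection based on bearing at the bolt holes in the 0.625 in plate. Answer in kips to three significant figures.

Per bolt r_n = 1.2 l_c t F_u ≤ 2.4 d t F_u; upper limit = 2.4 × 0.875 × 0.625 × 58 = 76.12 kips.
Edge bolt: l_c = 2.125 − 0.9375/2 = 1.656 in → 1.2 × 1.656 × 0.625 × 58 = 72.05 → r_n = 72.05 kips.
Interior bolts: l_c = 2.625 − 0.9375 = 1.688 in → 1.2 × 1.688 × 0.625 × 58 = 73.41 → r_n = 73.41 kips.
R_n = 2 × 72.05 + 4 × 73.41 = 437.7 kips.
Allowable strength R_n/Ω = 437.7 / 2 = 219 kips.

219 kips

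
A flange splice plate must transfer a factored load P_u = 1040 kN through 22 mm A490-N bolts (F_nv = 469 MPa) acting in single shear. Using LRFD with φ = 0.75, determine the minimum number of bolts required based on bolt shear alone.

8 bolts

A_b = π·22²/4 = 380.1 mm².
Per-bolt design strength φR_n = 0.75 × 469 × 380.1 × 1 / 1000 = 133.7 kN.
n ≥ 1040 / 133.7 = 7.778 → use 8 bolts.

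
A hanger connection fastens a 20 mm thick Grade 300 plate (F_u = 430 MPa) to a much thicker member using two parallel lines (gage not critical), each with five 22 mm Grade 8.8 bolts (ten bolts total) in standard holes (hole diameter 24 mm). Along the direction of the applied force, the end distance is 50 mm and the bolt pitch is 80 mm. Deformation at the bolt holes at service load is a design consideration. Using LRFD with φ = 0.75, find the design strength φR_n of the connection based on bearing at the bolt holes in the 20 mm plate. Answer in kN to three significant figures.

3310 kN

Per bolt r_n = 1.2 l_c t F_u ≤ 2.4 d t F_u; upper limit = 2.4 × 22 × 20 × 430 / 1000 = 454.1 kN.
Edge bolt: l_c = 50 − 24/2 = 38 mm → 1.2 × 38 × 20 × 430 / 1000 = 392.2 → r_n = 392.2 kN.
Interior bolts: l_c = 80 − 24 = 56 mm → 1.2 × 56 × 20 × 430 / 1000 = 577.9 → r_n = 454.1 kN.
R_n = 2 × 392.2 + 8 × 454.1 = 4417 kN.
Design strength φR_n = 0.75 × 4417 = 3310 kN.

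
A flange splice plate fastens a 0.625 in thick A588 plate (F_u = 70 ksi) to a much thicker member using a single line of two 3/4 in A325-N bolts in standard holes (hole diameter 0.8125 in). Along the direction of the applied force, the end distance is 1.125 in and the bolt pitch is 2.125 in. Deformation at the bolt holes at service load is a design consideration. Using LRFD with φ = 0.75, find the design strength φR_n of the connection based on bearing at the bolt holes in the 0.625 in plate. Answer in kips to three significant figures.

80 kips

Per bolt r_n = 1.2 l_c t F_u ≤ 2.4 d t F_u; upper limit = 2.4 × 0.75 × 0.625 × 70 = 78.75 kips.
Edge bolt: l_c = 1.125 − 0.8125/2 = 0.7188 in → 1.2 × 0.7188 × 0.625 × 70 = 37.73 → r_n = 37.73 kips.
Interior bolts: l_c = 2.125 − 0.8125 = 1.312 in → 1.2 × 1.312 × 0.625 × 70 = 68.91 → r_n = 68.91 kips.
R_n = 1 × 37.73 + 1 × 68.91 = 106.6 kips.
Design strength φR_n = 0.75 × 106.6 = 80 kips.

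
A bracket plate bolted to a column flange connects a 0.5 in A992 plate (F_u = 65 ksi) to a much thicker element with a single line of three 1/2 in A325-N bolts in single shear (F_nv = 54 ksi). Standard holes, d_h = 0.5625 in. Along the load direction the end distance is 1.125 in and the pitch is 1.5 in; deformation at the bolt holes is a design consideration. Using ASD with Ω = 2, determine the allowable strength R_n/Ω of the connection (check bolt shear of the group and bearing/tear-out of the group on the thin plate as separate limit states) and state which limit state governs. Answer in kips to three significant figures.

15.9 kips (bolt shear governs)

Bolt shear: A_b = π·0.5²/4 = 0.1963 in²; R_n = 54 × 0.1963 × 3 × 1 = 31.81 kips → 31.81 / 2 = 15.9 kips.
Bearing (1.2 l_c t F_u ≤ 2.4 d t F_u): upper limit = 2.4·0.5·0.5·65 = 39 kips.
  Edge l_c = 1.125 − 0.5625/2 = 0.8438 → r_n = 32.91 kips; interior l_c = 1.5 − 0.5625 = 0.9375 → r_n = 36.56 kips.
  R_n,bearing = 1·32.91 + 2·36.56 = 106 kips → 106 / 2 = 53 kips.
Bolt shear governs: 15.9 kips.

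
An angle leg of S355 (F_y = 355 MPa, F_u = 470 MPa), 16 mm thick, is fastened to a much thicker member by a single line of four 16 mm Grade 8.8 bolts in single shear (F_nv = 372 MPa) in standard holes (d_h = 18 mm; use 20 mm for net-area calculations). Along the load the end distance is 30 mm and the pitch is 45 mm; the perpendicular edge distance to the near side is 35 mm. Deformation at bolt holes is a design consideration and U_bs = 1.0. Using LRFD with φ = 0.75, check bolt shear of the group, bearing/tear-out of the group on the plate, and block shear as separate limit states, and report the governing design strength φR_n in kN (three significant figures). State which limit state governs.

Bolt shear: A_b = π·16²/4 = 201.1 mm²; R_n = 372 × 201.1 × 4 × 1 / 1000 = 299.2 kN → 0.75 × 299.2 = 224 kN.
Bearing: edge l_c = 21, r_n = 189.5 kN; interior l_c = 27, r_n = 243.6 kN; R_n = 189.5 + 3·243.6 = 920.4 kN → 690 kN.
Block shear: A_gv = 2640, A_nv = 1520, A_nt = 400 mm²; R_n = min(0.6F_uA_nv, 0.6F_yA_gv) + U_bs·F_u·A_nt = 616.6 kN → 462 kN.
Bolt shear governs: 224 kN.

224 kN (bolt shear governs)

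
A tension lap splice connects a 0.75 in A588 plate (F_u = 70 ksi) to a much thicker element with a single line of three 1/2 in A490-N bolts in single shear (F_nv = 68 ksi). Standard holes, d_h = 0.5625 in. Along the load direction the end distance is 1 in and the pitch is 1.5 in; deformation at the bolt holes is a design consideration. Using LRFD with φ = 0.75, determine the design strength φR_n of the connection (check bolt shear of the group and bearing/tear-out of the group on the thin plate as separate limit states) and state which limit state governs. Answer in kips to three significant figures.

30 kips (bolt shear governs)

Bolt shear: A_b = π·0.5²/4 = 0.1963 in²; R_n = 68 × 0.1963 × 3 × 1 = 40.06 kips → 0.75 × 40.06 = 30 kips.
Bearing (1.2 l_c t F_u ≤ 2.4 d t F_u): upper limit = 2.4·0.5·0.75·70 = 63 kips.
  Edge l_c = 1 − 0.5625/2 = 0.7188 → r_n = 45.28 kips; interior l_c = 1.5 − 0.5625 = 0.9375 → r_n = 59.06 kips.
  R_n,bearing = 1·45.28 + 2·59.06 = 163.4 kips → 0.75 × 163.4 = 123 kips.
Bolt shear governs: 30 kips.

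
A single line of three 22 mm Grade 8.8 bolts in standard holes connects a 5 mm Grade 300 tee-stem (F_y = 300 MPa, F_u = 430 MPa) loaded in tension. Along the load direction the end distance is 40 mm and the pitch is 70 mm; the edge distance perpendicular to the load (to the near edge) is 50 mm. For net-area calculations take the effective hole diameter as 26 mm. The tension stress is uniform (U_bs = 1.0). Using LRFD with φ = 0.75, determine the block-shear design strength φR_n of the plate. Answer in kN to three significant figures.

Shear plane L_v = 40 + 2·70 = 180 mm; A_gv = 180 × 5 = 900 mm².
A_nv = (180 − 2.5·26) × 5 = 575 mm².
A_nt = (50 − 0.5·26) × 5 = 185 mm².
0.6 F_u A_nv = 148.3 kN; 0.6 F_y A_gv = 162 kN → shear rupture governs the shear term.
R_n = 148.3 + 1.0 × 430 × 185 / 1000 = 227.9 kN.
Design strength φR_n = 0.75 × 227.9 = 171 kN.

171 kN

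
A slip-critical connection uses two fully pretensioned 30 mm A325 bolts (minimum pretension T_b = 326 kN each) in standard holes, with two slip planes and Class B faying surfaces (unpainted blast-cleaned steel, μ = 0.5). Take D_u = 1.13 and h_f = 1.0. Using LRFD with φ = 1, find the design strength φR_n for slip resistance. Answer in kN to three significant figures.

737 kN

R_n = μ · D_u · h_f · T_b · n_s · n_b = 0.5 × 1.13 × 1.0 × 326 × 2 × 2 = 736.8 kN.
Design strength φR_n = 1 × 736.8 = 737 kN.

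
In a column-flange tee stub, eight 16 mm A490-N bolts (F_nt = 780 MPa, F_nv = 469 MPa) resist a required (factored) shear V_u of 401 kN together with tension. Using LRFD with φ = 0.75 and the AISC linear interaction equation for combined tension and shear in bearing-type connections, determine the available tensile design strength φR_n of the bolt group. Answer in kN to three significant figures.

A_b = π·16²/4 = 201.1 mm²; f_rv = 401 × 1000 / (8 × 201.1) = 249.3 MPa.
F'_nt = 1.3 F_nt − (F_nt / φF_nv) f_rv = 1.3·780 − (780/(0.75·469))·249.3 = 461.2 MPa, capped at F_nt → F'_nt = 461.2 MPa.
R_n = F'_nt · A_b · n = 461.2 × 201.1 × 8 / 1000 = 741.8 kN.
Design strength φR_n = 0.75 × 741.8 = 556 kN.

556 kN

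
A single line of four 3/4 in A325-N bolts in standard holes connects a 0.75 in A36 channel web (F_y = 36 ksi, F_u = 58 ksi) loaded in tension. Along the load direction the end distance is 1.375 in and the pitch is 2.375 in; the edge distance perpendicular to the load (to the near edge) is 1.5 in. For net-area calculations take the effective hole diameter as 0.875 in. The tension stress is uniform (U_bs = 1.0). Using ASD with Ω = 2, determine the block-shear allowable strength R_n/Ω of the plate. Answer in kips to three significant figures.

92 kips

Shear plane L_v = 1.375 + 3·2.375 = 8.5 in; A_gv = 8.5 × 0.75 = 6.375 in².
A_nv = (8.5 − 3.5·0.875) × 0.75 = 4.078 in².
A_nt = (1.5 − 0.5·0.875) × 0.75 = 0.7969 in².
0.6 F_u A_nv = 141.9 kips; 0.6 F_y A_gv = 137.7 kips → shear yielding governs the shear term.
R_n = 137.7 + 1.0 × 58 × 0.7969 = 183.9 kips.
Allowable strength R_n/Ω = 183.9 / 2 = 92 kips.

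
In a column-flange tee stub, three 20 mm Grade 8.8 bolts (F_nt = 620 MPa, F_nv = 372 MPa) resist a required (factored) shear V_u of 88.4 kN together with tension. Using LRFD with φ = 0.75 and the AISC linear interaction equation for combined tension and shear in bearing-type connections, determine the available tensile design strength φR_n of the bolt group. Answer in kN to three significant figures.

422 kN

A_b = π·20²/4 = 314.2 mm²; f_rv = 88.4 × 1000 / (3 × 314.2) = 93.8 MPa.
F'_nt = 1.3 F_nt − (F_nt / φF_nv) f_rv = 1.3·620 − (620/(0.75·372))·93.8 = 597.6 MPa, capped at F_nt → F'_nt = 597.6 MPa.
R_n = F'_nt · A_b · n = 597.6 × 314.2 × 3 / 1000 = 563.2 kN.
Design strength φR_n = 0.75 × 563.2 = 422 kN.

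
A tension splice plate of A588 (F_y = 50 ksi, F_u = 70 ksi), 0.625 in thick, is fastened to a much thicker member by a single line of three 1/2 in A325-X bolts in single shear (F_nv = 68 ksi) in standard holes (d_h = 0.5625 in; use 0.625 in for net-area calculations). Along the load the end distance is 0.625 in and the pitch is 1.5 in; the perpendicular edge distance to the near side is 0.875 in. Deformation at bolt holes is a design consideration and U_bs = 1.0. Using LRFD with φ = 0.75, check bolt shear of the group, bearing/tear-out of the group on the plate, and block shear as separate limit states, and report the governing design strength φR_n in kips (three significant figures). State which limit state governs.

30 kips (bolt shear governs)

Bolt shear: A_b = π·0.5²/4 = 0.1963 in²; R_n = 68 × 0.1963 × 3 × 1 = 40.06 kips → 0.75 × 40.06 = 30 kips.
Bearing: edge l_c = 0.3438, r_n = 18.05 kips; interior l_c = 0.9375, r_n = 49.22 kips; R_n = 18.05 + 2·49.22 = 116.5 kips → 87.4 kips.
Block shear: A_gv = 2.266, A_nv = 1.289, A_nt = 0.3516 in²; R_n = min(0.6F_uA_nv, 0.6F_yA_gv) + U_bs·F_u·A_nt = 78.75 kips → 59.1 kips.
Bolt shear governs: 30 kips.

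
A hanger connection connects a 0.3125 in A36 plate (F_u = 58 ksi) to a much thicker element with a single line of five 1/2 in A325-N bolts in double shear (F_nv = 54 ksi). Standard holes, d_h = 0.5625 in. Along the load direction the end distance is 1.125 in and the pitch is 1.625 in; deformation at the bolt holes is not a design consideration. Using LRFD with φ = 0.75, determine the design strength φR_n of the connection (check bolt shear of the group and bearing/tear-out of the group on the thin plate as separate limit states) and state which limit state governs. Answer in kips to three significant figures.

79.5 kips (bolt shear governs)

Bolt shear: A_b = π·0.5²/4 = 0.1963 in²; R_n = 54 × 0.1963 × 5 × 2 = 106 kips → 0.75 × 106 = 79.5 kips.
Bearing (1.5 l_c t F_u ≤ 3.0 d t F_u): upper limit = 3.0·0.5·0.3125·58 = 27.19 kips.
  Edge l_c = 1.125 − 0.5625/2 = 0.8438 → r_n = 22.94 kips; interior l_c = 1.625 − 0.5625 = 1.062 → r_n = 27.19 kips.
  R_n,bearing = 1·22.94 + 4·27.19 = 131.7 kips → 0.75 × 131.7 = 98.8 kips.
Bolt shear governs: 79.5 kips.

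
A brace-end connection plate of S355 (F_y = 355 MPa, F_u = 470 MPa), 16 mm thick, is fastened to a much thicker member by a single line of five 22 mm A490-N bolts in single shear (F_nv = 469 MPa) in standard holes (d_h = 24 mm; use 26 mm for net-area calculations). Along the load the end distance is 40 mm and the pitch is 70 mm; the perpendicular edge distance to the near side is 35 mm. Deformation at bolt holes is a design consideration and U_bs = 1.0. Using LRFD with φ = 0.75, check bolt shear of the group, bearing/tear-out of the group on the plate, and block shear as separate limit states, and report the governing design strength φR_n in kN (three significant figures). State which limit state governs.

Bolt shear: A_b = π·22²/4 = 380.1 mm²; R_n = 469 × 380.1 × 5 × 1 / 1000 = 891.4 kN → 0.75 × 891.4 = 669 kN.
Bearing: edge l_c = 28, r_n = 252.7 kN; interior l_c = 46, r_n = 397.1 kN; R_n = 252.7 + 4·397.1 = 1841 kN → 1380 kN.
Block shear: A_gv = 5120, A_nv = 3248, A_nt = 352 mm²; R_n = min(0.6F_uA_nv, 0.6F_yA_gv) + U_bs·F_u·A_nt = 1081 kN → 811 kN.
Bolt shear governs: 669 kN.

669 kN (bolt shear governs)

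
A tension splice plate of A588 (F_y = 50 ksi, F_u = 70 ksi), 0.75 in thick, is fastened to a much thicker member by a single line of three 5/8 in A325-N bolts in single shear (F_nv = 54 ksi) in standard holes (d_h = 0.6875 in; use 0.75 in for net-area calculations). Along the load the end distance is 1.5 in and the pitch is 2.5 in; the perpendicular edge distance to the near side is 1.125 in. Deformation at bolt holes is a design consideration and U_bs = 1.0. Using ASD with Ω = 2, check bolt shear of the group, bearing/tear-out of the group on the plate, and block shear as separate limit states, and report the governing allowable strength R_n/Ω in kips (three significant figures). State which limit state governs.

24.9 kips (bolt shear governs)

Bolt shear: A_b = π·0.625²/4 = 0.3068 in²; R_n = 54 × 0.3068 × 3 × 1 = 49.7 kips → 49.7 / 2 = 24.9 kips.
Bearing: edge l_c = 1.156, r_n = 72.84 kips; interior l_c = 1.812, r_n = 78.75 kips; R_n = 72.84 + 2·78.75 = 230.3 kips → 115 kips.
Block shear: A_gv = 4.875, A_nv = 3.469, A_nt = 0.5625 in²; R_n = min(0.6F_uA_nv, 0.6F_yA_gv) + U_bs·F_u·A_nt = 185.1 kips → 92.5 kips.
Bolt shear governs: 24.9 kips.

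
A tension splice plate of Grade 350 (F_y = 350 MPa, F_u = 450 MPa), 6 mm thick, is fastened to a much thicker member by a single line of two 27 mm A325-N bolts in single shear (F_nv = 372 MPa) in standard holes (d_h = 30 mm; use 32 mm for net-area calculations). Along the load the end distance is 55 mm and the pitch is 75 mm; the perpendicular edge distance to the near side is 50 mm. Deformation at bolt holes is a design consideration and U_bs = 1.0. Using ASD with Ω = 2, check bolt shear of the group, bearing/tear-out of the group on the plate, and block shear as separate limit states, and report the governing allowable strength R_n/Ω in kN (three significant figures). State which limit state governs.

112 kN (block shear governs)

Bolt shear: A_b = π·27²/4 = 572.6 mm²; R_n = 372 × 572.6 × 2 × 1 / 1000 = 426 kN → 426 / 2 = 213 kN.
Bearing: edge l_c = 40, r_n = 129.6 kN; interior l_c = 45, r_n = 145.8 kN; R_n = 129.6 + 1·145.8 = 275.4 kN → 138 kN.
Block shear: A_gv = 780, A_nv = 492, A_nt = 204 mm²; R_n = min(0.6F_uA_nv, 0.6F_yA_gv) + U_bs·F_u·A_nt = 224.6 kN → 112 kN.
Block shear governs: 112 kN.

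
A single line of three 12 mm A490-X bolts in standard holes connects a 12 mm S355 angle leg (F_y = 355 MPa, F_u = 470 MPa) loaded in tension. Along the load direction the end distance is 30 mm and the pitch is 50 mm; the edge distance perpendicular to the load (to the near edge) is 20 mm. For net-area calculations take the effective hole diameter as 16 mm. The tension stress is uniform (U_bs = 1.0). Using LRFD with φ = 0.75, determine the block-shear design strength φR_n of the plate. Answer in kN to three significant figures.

Shear plane L_v = 30 + 2·50 = 130 mm; A_gv = 130 × 12 = 1560 mm².
A_nv = (130 − 2.5·16) × 12 = 1080 mm².
A_nt = (20 − 0.5·16) × 12 = 144 mm².
0.6 F_u A_nv = 304.6 kN; 0.6 F_y A_gv = 332.3 kN → shear rupture governs the shear term.
R_n = 304.6 + 1.0 × 470 × 144 / 1000 = 372.2 kN.
Design strength φR_n = 0.75 × 372.2 = 279 kN.

279 kN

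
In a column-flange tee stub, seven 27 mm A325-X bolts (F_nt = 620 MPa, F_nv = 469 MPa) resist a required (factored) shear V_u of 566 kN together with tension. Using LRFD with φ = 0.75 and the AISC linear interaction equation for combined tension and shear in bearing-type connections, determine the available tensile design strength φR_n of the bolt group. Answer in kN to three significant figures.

A_b = π·27²/4 = 572.6 mm²; f_rv = 566 × 1000 / (7 × 572.6) = 141.2 MPa.
F'_nt = 1.3 F_nt − (F_nt / φF_nv) f_rv = 1.3·620 − (620/(0.75·469))·141.2 = 557.1 MPa, capped at F_nt → F'_nt = 557.1 MPa.
R_n = F'_nt · A_b · n = 557.1 × 572.6 × 7 / 1000 = 2233 kN.
Design strength φR_n = 0.75 × 2233 = 1670 kN.

1670 kN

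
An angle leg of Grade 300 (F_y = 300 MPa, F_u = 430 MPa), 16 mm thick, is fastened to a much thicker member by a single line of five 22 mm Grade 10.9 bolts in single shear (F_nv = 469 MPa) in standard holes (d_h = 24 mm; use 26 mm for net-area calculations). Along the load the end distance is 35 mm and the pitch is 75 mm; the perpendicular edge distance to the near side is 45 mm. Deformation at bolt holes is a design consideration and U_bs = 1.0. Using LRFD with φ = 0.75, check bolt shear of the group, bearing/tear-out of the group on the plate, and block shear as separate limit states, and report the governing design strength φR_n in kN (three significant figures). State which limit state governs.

Bolt shear: A_b = π·22²/4 = 380.1 mm²; R_n = 469 × 380.1 × 5 × 1 / 1000 = 891.4 kN → 0.75 × 891.4 = 669 kN.
Bearing: edge l_c = 23, r_n = 189.9 kN; interior l_c = 51, r_n = 363.3 kN; R_n = 189.9 + 4·363.3 = 1643 kN → 1230 kN.
Block shear: A_gv = 5360, A_nv = 3488, A_nt = 512 mm²; R_n = min(0.6F_uA_nv, 0.6F_yA_gv) + U_bs·F_u·A_nt = 1120 kN → 840 kN.
Bolt shear governs: 669 kN.

669 kN (bolt shear governs)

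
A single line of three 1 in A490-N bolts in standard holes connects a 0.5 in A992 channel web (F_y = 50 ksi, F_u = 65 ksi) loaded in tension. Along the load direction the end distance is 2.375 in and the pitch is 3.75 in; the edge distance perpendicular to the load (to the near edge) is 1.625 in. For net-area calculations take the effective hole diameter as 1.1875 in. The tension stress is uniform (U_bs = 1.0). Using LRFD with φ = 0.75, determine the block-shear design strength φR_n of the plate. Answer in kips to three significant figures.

126 kips

Shear plane L_v = 2.375 + 2·3.75 = 9.875 in; A_gv = 9.875 × 0.5 = 4.938 in².
A_nv = (9.875 − 2.5·1.1875) × 0.5 = 3.453 in².
A_nt = (1.625 − 0.5·1.1875) × 0.5 = 0.5156 in².
0.6 F_u A_nv = 134.7 kips; 0.6 F_y A_gv = 148.1 kips → shear rupture governs the shear term.
R_n = 134.7 + 1.0 × 65 × 0.5156 = 168.2 kips.
Design strength φR_n = 0.75 × 168.2 = 126 kips.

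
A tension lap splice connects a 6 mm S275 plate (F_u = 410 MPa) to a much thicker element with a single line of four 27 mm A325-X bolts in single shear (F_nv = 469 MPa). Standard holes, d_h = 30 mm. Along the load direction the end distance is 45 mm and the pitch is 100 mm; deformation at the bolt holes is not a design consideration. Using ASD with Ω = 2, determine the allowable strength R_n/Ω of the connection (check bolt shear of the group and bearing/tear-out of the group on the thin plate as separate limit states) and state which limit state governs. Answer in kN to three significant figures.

Bolt shear: A_b = π·27²/4 = 572.6 mm²; R_n = 469 × 572.6 × 4 × 1 / 1000 = 1074 kN → 1074 / 2 = 537 kN.
Bearing (1.5 l_c t F_u ≤ 3.0 d t F_u): upper limit = 3.0·27·6·410 / 1000 = 199.3 kN.
  Edge l_c = 45 − 30/2 = 30 → r_n = 110.7 kN; interior l_c = 100 − 30 = 70 → r_n = 199.3 kN.
  R_n,bearing = 1·110.7 + 3·199.3 = 708.5 kN → 708.5 / 2 = 354 kN.
Bearing governs: 354 kN.

354 kN (bearing governs)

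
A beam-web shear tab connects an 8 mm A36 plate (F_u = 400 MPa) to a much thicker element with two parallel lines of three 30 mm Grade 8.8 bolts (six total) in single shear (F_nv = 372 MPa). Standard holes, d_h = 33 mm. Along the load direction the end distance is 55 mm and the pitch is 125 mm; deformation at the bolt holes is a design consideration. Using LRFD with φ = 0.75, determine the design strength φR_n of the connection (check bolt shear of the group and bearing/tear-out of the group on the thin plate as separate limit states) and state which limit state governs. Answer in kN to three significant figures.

Bolt shear: A_b = π·30²/4 = 706.9 mm²; R_n = 372 × 706.9 × 6 × 1 / 1000 = 1578 kN → 0.75 × 1578 = 1180 kN.
Bearing (1.2 l_c t F_u ≤ 2.4 d t F_u): upper limit = 2.4·30·8·400 / 1000 = 230.4 kN.
  Edge l_c = 55 − 33/2 = 38.5 → r_n = 147.8 kN; interior l_c = 125 − 33 = 92 → r_n = 230.4 kN.
  R_n,bearing = 2·147.8 + 4·230.4 = 1217 kN → 0.75 × 1217 = 913 kN.
Bearing governs: 913 kN.

913 kN (bearing governs)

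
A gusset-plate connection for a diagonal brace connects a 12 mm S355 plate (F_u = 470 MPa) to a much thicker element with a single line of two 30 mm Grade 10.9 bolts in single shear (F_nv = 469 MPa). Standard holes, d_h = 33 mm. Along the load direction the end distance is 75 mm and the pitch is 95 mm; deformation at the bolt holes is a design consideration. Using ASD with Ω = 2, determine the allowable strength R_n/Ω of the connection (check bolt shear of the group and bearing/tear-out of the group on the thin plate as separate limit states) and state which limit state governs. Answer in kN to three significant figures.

332 kN (bolt shear governs)

Bolt shear: A_b = π·30²/4 = 706.9 mm²; R_n = 469 × 706.9 × 2 × 1 / 1000 = 663 kN → 663 / 2 = 332 kN.
Bearing (1.2 l_c t F_u ≤ 2.4 d t F_u): upper limit = 2.4·30·12·470 / 1000 = 406.1 kN.
  Edge l_c = 75 − 33/2 = 58.5 → r_n = 395.9 kN; interior l_c = 95 − 33 = 62 → r_n = 406.1 kN.
  R_n,bearing = 1·395.9 + 1·406.1 = 802 kN → 802 / 2 = 401 kN.
Bolt shear governs: 332 kN.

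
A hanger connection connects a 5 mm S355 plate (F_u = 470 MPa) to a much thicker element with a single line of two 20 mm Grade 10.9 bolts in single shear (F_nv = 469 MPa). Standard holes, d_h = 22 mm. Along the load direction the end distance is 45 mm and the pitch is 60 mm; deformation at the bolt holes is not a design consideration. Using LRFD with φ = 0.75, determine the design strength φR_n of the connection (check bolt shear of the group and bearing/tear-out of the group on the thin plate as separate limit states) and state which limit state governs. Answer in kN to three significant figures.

Bolt shear: A_b = π·20²/4 = 314.2 mm²; R_n = 469 × 314.2 × 2 × 1 / 1000 = 294.7 kN → 0.75 × 294.7 = 221 kN.
Bearing (1.5 l_c t F_u ≤ 3.0 d t F_u): upper limit = 3.0·20·5·470 / 1000 = 141 kN.
  Edge l_c = 45 − 22/2 = 34 → r_n = 119.9 kN; interior l_c = 60 − 22 = 38 → r_n = 133.9 kN.
  R_n,bearing = 1·119.9 + 1·133.9 = 253.8 kN → 0.75 × 253.8 = 190 kN.
Bearing governs: 190 kN.

190 kN (bearing governs)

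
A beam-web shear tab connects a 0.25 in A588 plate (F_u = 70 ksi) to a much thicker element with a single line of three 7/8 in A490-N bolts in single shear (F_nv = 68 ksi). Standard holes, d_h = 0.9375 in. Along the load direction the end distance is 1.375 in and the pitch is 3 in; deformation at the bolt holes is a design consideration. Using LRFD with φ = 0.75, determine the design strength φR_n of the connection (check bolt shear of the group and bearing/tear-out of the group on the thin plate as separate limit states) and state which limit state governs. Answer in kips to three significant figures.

Bolt shear: A_b = π·0.875²/4 = 0.6013 in²; R_n = 68 × 0.6013 × 3 × 1 = 122.7 kips → 0.75 × 122.7 = 92 kips.
Bearing (1.2 l_c t F_u ≤ 2.4 d t F_u): upper limit = 2.4·0.875·0.25·70 = 36.75 kips.
  Edge l_c = 1.375 − 0.9375/2 = 0.9062 → r_n = 19.03 kips; interior l_c = 3 − 0.9375 = 2.062 → r_n = 36.75 kips.
  R_n,bearing = 1·19.03 + 2·36.75 = 92.53 kips → 0.75 × 92.53 = 69.4 kips.
Bearing governs: 69.4 kips.

69.4 kips (bearing governs)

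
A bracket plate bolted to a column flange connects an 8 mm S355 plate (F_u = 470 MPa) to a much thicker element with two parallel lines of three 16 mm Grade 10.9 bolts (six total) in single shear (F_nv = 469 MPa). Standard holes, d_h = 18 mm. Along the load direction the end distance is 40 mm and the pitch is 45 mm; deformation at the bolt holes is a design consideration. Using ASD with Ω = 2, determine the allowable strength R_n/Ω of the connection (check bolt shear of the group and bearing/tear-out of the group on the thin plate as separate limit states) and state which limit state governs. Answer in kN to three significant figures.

283 kN (bolt shear governs)

Bolt shear: A_b = π·16²/4 = 201.1 mm²; R_n = 469 × 201.1 × 6 × 1 / 1000 = 565.8 kN → 565.8 / 2 = 283 kN.
Bearing (1.2 l_c t F_u ≤ 2.4 d t F_u): upper limit = 2.4·16·8·470 / 1000 = 144.4 kN.
  Edge l_c = 40 − 18/2 = 31 → r_n = 139.9 kN; interior l_c = 45 − 18 = 27 → r_n = 121.8 kN.
  R_n,bearing = 2·139.9 + 4·121.8 = 767 kN → 767 / 2 = 384 kN.
Bolt shear governs: 283 kN.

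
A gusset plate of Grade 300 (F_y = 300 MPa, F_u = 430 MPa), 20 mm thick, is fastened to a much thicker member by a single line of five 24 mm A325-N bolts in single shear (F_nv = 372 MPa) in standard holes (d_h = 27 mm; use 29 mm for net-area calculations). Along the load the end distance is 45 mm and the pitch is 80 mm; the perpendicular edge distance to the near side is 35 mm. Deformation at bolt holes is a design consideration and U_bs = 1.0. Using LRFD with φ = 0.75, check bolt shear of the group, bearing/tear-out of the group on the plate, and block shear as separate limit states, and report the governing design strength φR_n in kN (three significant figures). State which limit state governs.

631 kN (bolt shear governs)

Bolt shear: A_b = π·24²/4 = 452.4 mm²; R_n = 372 × 452.4 × 5 × 1 / 1000 = 841.4 kN → 0.75 × 841.4 = 631 kN.
Bearing: edge l_c = 31.5, r_n = 325.1 kN; interior l_c = 53, r_n = 495.4 kN; R_n = 325.1 + 4·495.4 = 2307 kN → 1730 kN.
Block shear: A_gv = 7300, A_nv = 4690, A_nt = 410 mm²; R_n = min(0.6F_uA_nv, 0.6F_yA_gv) + U_bs·F_u·A_nt = 1386 kN → 1040 kN.
Bolt shear governs: 631 kN.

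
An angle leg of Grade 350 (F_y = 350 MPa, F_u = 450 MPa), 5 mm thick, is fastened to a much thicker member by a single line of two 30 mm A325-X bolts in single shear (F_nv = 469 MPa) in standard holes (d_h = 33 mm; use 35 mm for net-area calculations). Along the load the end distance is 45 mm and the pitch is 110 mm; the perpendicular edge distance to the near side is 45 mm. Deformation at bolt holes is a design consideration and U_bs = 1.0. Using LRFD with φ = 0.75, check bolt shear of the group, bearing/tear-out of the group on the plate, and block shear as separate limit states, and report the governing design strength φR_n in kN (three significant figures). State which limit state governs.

150 kN (block shear governs)

Bolt shear: A_b = π·30²/4 = 706.9 mm²; R_n = 469 × 706.9 × 2 × 1 / 1000 = 663 kN → 0.75 × 663 = 497 kN.
Bearing: edge l_c = 28.5, r_n = 76.95 kN; interior l_c = 77, r_n = 162 kN; R_n = 76.95 + 1·162 = 238.9 kN → 179 kN.
Block shear: A_gv = 775, A_nv = 512.5, A_nt = 137.5 mm²; R_n = min(0.6F_uA_nv, 0.6F_yA_gv) + U_bs·F_u·A_nt = 200.2 kN → 150 kN.
Block shear governs: 150 kN.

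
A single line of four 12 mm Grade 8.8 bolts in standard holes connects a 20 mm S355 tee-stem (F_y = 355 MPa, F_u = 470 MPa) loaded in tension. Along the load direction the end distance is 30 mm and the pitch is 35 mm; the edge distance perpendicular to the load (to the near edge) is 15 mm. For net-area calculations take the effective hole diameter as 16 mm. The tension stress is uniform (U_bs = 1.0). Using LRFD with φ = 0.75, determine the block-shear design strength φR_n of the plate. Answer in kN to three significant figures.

384 kN

Shear plane L_v = 30 + 3·35 = 135 mm; A_gv = 135 × 20 = 2700 mm².
A_nv = (135 − 3.5·16) × 20 = 1580 mm².
A_nt = (15 − 0.5·16) × 20 = 140 mm².
0.6 F_u A_nv = 445.6 kN; 0.6 F_y A_gv = 575.1 kN → shear rupture governs the shear term.
R_n = 445.6 + 1.0 × 470 × 140 / 1000 = 511.4 kN.
Design strength φR_n = 0.75 × 511.4 = 384 kN.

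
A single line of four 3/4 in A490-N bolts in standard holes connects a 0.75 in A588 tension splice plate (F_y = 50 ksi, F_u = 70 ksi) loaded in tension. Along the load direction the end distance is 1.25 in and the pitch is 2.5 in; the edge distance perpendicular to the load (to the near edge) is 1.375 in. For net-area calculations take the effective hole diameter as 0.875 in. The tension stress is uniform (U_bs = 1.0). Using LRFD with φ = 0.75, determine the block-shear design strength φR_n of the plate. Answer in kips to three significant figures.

171 kips

Shear plane L_v = 1.25 + 3·2.5 = 8.75 in; A_gv = 8.75 × 0.75 = 6.562 in².
A_nv = (8.75 − 3.5·0.875) × 0.75 = 4.266 in².
A_nt = (1.375 − 0.5·0.875) × 0.75 = 0.7031 in².
0.6 F_u A_nv = 179.2 kips; 0.6 F_y A_gv = 196.9 kips → shear rupture governs the shear term.
R_n = 179.2 + 1.0 × 70 × 0.7031 = 228.4 kips.
Design strength φR_n = 0.75 × 228.4 = 171 kips.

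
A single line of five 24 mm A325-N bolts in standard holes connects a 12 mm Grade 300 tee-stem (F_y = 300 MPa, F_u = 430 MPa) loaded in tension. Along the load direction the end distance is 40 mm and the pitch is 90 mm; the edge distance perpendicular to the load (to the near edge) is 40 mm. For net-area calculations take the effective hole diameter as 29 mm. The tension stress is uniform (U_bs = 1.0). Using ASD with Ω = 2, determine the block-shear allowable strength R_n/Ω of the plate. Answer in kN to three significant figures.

Shear plane L_v = 40 + 4·90 = 400 mm; A_gv = 400 × 12 = 4800 mm².
A_nv = (400 − 4.5·29) × 12 = 3234 mm².
A_nt = (40 − 0.5·29) × 12 = 306 mm².
0.6 F_u A_nv = 834.4 kN; 0.6 F_y A_gv = 864 kN → shear rupture governs the shear term.
R_n = 834.4 + 1.0 × 430 × 306 / 1000 = 966 kN.
Allowable strength R_n/Ω = 966 / 2 = 483 kN.

483 kN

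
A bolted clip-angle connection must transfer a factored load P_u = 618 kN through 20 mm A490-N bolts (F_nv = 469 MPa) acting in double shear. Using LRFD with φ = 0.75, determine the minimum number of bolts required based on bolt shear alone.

A_b = π·20²/4 = 314.2 mm².
Per-bolt design strength φR_n = 0.75 × 469 × 314.2 × 2 / 1000 = 221 kN.
n ≥ 618 / 221 = 2.796 → use 3 bolts.

3 bolts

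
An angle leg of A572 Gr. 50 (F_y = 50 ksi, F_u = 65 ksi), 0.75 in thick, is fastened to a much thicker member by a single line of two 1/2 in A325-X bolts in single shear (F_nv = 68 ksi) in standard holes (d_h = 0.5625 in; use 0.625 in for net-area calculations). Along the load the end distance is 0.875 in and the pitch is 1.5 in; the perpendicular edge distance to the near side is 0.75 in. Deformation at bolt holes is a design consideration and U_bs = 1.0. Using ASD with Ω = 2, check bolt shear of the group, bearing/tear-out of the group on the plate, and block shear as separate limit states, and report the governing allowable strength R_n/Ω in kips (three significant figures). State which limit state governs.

Bolt shear: A_b = π·0.5²/4 = 0.1963 in²; R_n = 68 × 0.1963 × 2 × 1 = 26.7 kips → 26.7 / 2 = 13.4 kips.
Bearing: edge l_c = 0.5938, r_n = 34.73 kips; interior l_c = 0.9375, r_n = 54.84 kips; R_n = 34.73 + 1·54.84 = 89.58 kips → 44.8 kips.
Block shear: A_gv = 1.781, A_nv = 1.078, A_nt = 0.3281 in²; R_n = min(0.6F_uA_nv, 0.6F_yA_gv) + U_bs·F_u·A_nt = 63.38 kips → 31.7 kips.
Bolt shear governs: 13.4 kips.

13.4 kips (bolt shear governs)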